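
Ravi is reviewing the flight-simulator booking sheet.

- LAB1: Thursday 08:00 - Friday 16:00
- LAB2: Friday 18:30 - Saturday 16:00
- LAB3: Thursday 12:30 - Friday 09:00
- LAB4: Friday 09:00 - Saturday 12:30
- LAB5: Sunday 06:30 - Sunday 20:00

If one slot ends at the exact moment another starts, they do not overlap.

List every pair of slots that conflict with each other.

LAB1 & LAB3, LAB1 & LAB4, LAB2 & LAB4

Sorted by start: LAB1, LAB3, LAB4, LAB2, LAB5.
LAB3 starts before LAB1 ends → LAB1 and LAB3 overlap.
LAB4 starts before LAB1 ends → LAB1 and LAB4 overlap.
LAB2 starts after LAB1 ends — done with LAB1.
LAB4 starts exactly when LAB3 ends (back-to-back, no overlap) — done with LAB3.
LAB2 starts before LAB4 ends → LAB4 and LAB2 overlap.
LAB5 starts after LAB4 ends.
LAB5 starts after LAB2 ends.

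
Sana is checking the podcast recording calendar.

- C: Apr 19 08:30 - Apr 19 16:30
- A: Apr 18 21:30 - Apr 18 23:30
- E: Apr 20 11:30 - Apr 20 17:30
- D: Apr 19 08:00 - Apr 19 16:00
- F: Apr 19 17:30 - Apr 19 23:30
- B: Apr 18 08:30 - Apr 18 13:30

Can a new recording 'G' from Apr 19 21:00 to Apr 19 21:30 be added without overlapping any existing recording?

No — it overlaps F

B: ends Apr 18 13:30 at or before G starts Apr 19 21:00 → clear.
A: ends Apr 18 23:30 at or before G starts Apr 19 21:00 → clear.
D: ends Apr 19 16:00 at or before G starts Apr 19 21:00 → clear.
C: ends Apr 19 16:30 at or before G starts Apr 19 21:00 → clear.
F: starts Apr 19 17:30 before G ends Apr 19 21:30, and ends Apr 19 23:30 after G starts Apr 19 21:00 → overlap.
E: starts Apr 20 11:30 at or after G ends Apr 19 21:30 → clear.
G overlaps F.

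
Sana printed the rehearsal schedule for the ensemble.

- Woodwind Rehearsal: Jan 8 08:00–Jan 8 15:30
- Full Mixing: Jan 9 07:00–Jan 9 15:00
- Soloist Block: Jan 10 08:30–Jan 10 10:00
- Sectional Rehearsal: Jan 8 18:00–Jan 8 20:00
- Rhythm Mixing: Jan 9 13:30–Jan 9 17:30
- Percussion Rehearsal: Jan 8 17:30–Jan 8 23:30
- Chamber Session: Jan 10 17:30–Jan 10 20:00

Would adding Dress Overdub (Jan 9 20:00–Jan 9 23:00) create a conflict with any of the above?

No — it doesn't clash with anything

Woodwind Rehearsal: ends Jan 8 15:30 at or before Dress Overdub starts Jan 9 20:00 → clear.
Percussion Rehearsal: ends Jan 8 23:30 at or before Dress Overdub starts Jan 9 20:00 → clear.
Sectional Rehearsal: ends Jan 8 20:00 at or before Dress Overdub starts Jan 9 20:00 → clear.
Full Mixing: ends Jan 9 15:00 at or before Dress Overdub starts Jan 9 20:00 → clear.
Rhythm Mixing: ends Jan 9 17:30 at or before Dress Overdub starts Jan 9 20:00 → clear.
Soloist Block: starts Jan 10 08:30 at or after Dress Overdub ends Jan 9 23:00 → clear.
Chamber Session: starts Jan 10 17:30 at or after Dress Overdub ends Jan 9 23:00 → clear.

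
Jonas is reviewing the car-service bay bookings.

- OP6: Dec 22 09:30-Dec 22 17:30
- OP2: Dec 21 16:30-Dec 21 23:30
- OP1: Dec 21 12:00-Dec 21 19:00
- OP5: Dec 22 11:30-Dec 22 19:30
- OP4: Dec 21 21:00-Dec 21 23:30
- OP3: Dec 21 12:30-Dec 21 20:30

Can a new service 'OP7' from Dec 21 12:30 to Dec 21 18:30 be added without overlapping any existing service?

OP1: starts Dec 21 12:00 before OP7 ends Dec 21 18:30, and ends Dec 21 19:00 after OP7 starts Dec 21 12:30 → overlap.
OP3: starts Dec 21 12:30 before OP7 ends Dec 21 18:30, and ends Dec 21 20:30 after OP7 starts Dec 21 12:30 → overlap.
OP2: starts Dec 21 16:30 before OP7 ends Dec 21 18:30, and ends Dec 21 23:30 after OP7 starts Dec 21 12:30 → overlap.
OP4: starts Dec 21 21:00 at or after OP7 ends Dec 21 18:30 → clear.
OP6: starts Dec 22 09:30 at or after OP7 ends Dec 21 18:30 → clear.
OP5: starts Dec 22 11:30 at or after OP7 ends Dec 21 18:30 → clear.
OP7 overlaps OP1, OP2, OP3.

No — it overlaps OP1, OP2, OP3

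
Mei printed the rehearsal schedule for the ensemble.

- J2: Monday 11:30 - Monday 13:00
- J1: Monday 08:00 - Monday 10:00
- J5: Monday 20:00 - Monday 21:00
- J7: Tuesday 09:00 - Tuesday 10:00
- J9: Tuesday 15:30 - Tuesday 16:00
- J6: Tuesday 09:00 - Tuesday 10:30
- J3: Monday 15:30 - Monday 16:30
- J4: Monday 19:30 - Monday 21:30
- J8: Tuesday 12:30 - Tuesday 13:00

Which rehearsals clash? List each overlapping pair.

J4 & J5, J6 & J7

Two intervals overlap when each starts before the other ends.
Sorted by start: J1, J2, J3, J4, J5, J6, J7, J8, J9.
J2 starts after J1 ends; J1 is clear from here.
J3 starts after J2 ends; J2 is clear from here.
J4 starts after J3 ends; J3 is clear from here.
J5 starts before J4 ends → J4 and J5 overlap.
J6 starts after J4 ends; J4 is clear from here.
J6 starts after J5 ends; J5 is clear from here.
J7 starts before J6 ends → J6 and J7 overlap.
J8 starts after J6 ends; J6 is clear from here.
J8 starts after J7 ends; J7 is clear from here.
J9 starts after J8 ends.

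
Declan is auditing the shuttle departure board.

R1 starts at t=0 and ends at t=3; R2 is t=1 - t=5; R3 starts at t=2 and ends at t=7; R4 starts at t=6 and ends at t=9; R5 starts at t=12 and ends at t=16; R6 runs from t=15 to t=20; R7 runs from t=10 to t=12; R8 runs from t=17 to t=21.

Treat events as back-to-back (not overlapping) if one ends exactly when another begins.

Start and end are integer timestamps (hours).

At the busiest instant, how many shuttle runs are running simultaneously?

Sort all start/end points and keep a running count:
t=0 start R1 → 1
t=1 start R2 → 2
t=2 start R3 → 3
t=3 end R1 → 2
t=5 end R2 → 1
t=6 start R4 → 2
t=7 end R3 → 1
t=9 end R4 → 0
t=10 start R7 → 1
t=12 end R7 → 0
t=12 start R5 → 1
t=15 start R6 → 2
t=16 end R5 → 1
t=17 start R8 → 2
t=20 end R6 → 1
t=21 end R8 → 0
Peak is 3, at t=2 (R1, R2, R3).

3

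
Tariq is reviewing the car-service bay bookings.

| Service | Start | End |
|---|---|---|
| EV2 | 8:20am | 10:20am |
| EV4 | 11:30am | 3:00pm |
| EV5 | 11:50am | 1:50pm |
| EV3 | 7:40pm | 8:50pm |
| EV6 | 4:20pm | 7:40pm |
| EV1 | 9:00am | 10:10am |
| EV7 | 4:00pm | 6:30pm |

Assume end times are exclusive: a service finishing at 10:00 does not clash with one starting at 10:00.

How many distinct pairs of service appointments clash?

3

Check each pair: they overlap iff neither finishes before the other starts.
Sorted by start: EV2, EV1, EV4, EV5, EV7, EV6, EV3.
EV1 starts before EV2 ends → EV2 and EV1 overlap.
EV4 starts after EV2 ends, so EV2 has no further overlaps.
EV4 starts after EV1 ends, so EV1 has no further overlaps.
EV5 starts before EV4 ends → EV4 and EV5 overlap.
EV7 starts after EV4 ends, so EV4 has no further overlaps.
EV7 starts after EV5 ends, so EV5 has no further overlaps.
EV6 starts before EV7 ends → EV7 and EV6 overlap.
EV3 starts after EV7 ends.
EV3 starts exactly when EV6 ends (back-to-back, no overlap).
Overlapping pairs: EV1 & EV2, EV4 & EV5, EV6 & EV7 — 3 in total.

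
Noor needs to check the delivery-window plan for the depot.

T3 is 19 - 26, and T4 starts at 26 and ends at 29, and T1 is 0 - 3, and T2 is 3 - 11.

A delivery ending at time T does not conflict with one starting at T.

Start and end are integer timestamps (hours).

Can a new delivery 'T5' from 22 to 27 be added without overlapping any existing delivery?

T1: ends 3 at or before T5 starts 22 → clear.
T2: ends 11 at or before T5 starts 22 → clear.
T3: starts 19 before T5 ends 27, and ends 26 after T5 starts 22 → overlap.
T4: starts 26 before T5 ends 27, and ends 29 after T5 starts 22 → overlap.
T5 overlaps T3, T4.

No — it overlaps T3, T4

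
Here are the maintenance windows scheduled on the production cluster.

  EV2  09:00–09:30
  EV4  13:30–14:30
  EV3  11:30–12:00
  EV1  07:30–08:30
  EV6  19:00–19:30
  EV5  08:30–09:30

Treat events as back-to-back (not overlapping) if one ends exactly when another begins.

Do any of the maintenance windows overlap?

Check each pair: they overlap iff neither finishes before the other starts.
Sorted by start: EV1, EV5, EV2, EV3, EV4, EV6.
EV5 starts exactly when EV1 ends (back-to-back, no overlap), so EV1 has no further overlaps.
EV2 starts before EV5 ends → EV5 and EV2 overlap.
That's a conflict, so the schedule is not conflict-free.

Yes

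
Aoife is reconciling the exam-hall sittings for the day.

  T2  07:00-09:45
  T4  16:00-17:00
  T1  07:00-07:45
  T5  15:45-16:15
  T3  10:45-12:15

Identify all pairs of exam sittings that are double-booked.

T1 & T2, T4 & T5

Sorted by start: T1, T2, T3, T5, T4.
T2 starts before T1 ends → T1 and T2 overlap.
T3 starts after T1 ends, so nothing later overlaps T1 either.
T3 starts after T2 ends, so nothing later overlaps T2 either.
T5 starts after T3 ends, so nothing later overlaps T3 either.
T4 starts before T5 ends → T5 and T4 overlap.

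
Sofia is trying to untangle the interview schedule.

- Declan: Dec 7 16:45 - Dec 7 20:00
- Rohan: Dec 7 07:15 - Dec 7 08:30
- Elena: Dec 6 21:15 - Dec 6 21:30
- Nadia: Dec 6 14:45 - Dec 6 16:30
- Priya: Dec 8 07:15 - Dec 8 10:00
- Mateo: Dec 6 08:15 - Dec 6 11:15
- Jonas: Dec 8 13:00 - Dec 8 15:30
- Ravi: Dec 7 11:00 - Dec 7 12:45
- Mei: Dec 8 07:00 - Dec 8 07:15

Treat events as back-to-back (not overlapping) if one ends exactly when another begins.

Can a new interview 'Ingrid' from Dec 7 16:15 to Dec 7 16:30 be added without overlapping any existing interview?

Mateo: ends Dec 6 11:15 at or before Ingrid starts Dec 7 16:15 → clear.
Nadia: ends Dec 6 16:30 at or before Ingrid starts Dec 7 16:15 → clear.
Elena: ends Dec 6 21:30 at or before Ingrid starts Dec 7 16:15 → clear.
Rohan: ends Dec 7 08:30 at or before Ingrid starts Dec 7 16:15 → clear.
Ravi: ends Dec 7 12:45 at or before Ingrid starts Dec 7 16:15 → clear.
Declan: starts Dec 7 16:45 at or after Ingrid ends Dec 7 16:30 → clear.
Mei: starts Dec 8 07:00 at or after Ingrid ends Dec 7 16:30 → clear.
Priya: starts Dec 8 07:15 at or after Ingrid ends Dec 7 16:30 → clear.
Jonas: starts Dec 8 13:00 at or after Ingrid ends Dec 7 16:30 → clear.

Yes — the slot is free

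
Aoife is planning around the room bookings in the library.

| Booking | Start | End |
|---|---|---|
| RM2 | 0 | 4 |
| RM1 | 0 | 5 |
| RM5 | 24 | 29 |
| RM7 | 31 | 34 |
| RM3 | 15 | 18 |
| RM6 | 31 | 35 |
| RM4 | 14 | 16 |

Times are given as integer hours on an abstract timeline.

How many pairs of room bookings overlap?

3

Sorted by start: RM1, RM2, RM4, RM3, RM5, RM6, RM7.
RM2 starts before RM1 ends → RM1 and RM2 overlap.
RM4 starts after RM1 ends, so nothing later overlaps RM1 either.
RM4 starts after RM2 ends, so nothing later overlaps RM2 either.
RM3 starts before RM4 ends → RM4 and RM3 overlap.
RM5 starts after RM4 ends, so nothing later overlaps RM4 either.
RM5 starts after RM3 ends, so nothing later overlaps RM3 either.
RM6 starts after RM5 ends, so nothing later overlaps RM5 either.
RM7 starts before RM6 ends → RM6 and RM7 overlap.
Overlapping pairs: RM1 & RM2, RM3 & RM4, RM6 & RM7 — 3 in total.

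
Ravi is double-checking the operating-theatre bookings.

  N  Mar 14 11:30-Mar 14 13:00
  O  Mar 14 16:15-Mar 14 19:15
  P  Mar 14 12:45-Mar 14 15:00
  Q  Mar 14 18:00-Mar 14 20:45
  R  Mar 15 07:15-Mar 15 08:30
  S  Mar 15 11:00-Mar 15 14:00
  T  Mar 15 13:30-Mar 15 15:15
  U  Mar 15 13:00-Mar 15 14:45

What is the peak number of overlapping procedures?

Sort all start/end points and keep a running count:
Mar 14 11:30 start N → 1
Mar 14 12:45 start P → 2
Mar 14 13:00 end N → 1
Mar 14 15:00 end P → 0
Mar 14 16:15 start O → 1
Mar 14 18:00 start Q → 2
Mar 14 19:15 end O → 1
Mar 14 20:45 end Q → 0
Mar 15 07:15 start R → 1
Mar 15 08:30 end R → 0
Mar 15 11:00 start S → 1
Mar 15 13:00 start U → 2
Mar 15 13:30 start T → 3
Mar 15 14:00 end S → 2
Mar 15 14:45 end U → 1
Mar 15 15:15 end T → 0
Peak is 3, at Mar 15 13:30 (S, T, U).

3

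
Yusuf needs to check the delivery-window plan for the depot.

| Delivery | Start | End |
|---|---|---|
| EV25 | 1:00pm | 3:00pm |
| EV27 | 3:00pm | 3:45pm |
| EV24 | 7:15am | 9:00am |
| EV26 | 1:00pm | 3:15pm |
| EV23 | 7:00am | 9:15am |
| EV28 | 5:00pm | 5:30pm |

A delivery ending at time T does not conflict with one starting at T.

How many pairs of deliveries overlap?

3

Sorted by start: EV23, EV24, EV25, EV26, EV27, EV28.
EV24 starts before EV23 ends → EV23 and EV24 overlap.
EV25 starts after EV23 ends; EV23 is clear from here.
EV25 starts after EV24 ends; EV24 is clear from here.
EV26 starts before EV25 ends → EV25 and EV26 overlap.
EV27 starts exactly when EV25 ends (back-to-back, no overlap); EV25 is clear from here.
EV27 starts before EV26 ends → EV26 and EV27 overlap.
EV28 starts after EV26 ends.
EV28 starts after EV27 ends.
Overlapping pairs: EV23 & EV24, EV25 & EV26, EV26 & EV27 — 3 in total.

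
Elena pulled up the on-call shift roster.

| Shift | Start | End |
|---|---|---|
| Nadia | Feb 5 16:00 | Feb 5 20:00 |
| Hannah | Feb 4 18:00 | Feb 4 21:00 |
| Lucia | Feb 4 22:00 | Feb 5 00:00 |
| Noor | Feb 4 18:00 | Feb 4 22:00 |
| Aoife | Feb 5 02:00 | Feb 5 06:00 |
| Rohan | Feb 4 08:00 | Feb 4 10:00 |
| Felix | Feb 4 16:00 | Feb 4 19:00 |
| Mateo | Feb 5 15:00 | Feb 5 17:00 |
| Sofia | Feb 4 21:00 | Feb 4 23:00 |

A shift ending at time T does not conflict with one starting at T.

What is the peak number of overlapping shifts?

Walk through starts and ends in time order (an end at T is processed before a start at T):
Feb 4 08:00 start Rohan → 1
Feb 4 10:00 end Rohan → 0
Feb 4 16:00 start Felix → 1
Feb 4 18:00 start Hannah → 2
Feb 4 18:00 start Noor → 3
Feb 4 19:00 end Felix → 2
Feb 4 21:00 end Hannah → 1
Feb 4 21:00 start Sofia → 2
Feb 4 22:00 end Noor → 1
Feb 4 22:00 start Lucia → 2
Feb 4 23:00 end Sofia → 1
Feb 5 00:00 end Lucia → 0
Feb 5 02:00 start Aoife → 1
Feb 5 06:00 end Aoife → 0
Feb 5 15:00 start Mateo → 1
Feb 5 16:00 start Nadia → 2
Feb 5 17:00 end Mateo → 1
Feb 5 20:00 end Nadia → 0
Peak is 3, at Feb 4 18:00 (Felix, Hannah, Noor).

3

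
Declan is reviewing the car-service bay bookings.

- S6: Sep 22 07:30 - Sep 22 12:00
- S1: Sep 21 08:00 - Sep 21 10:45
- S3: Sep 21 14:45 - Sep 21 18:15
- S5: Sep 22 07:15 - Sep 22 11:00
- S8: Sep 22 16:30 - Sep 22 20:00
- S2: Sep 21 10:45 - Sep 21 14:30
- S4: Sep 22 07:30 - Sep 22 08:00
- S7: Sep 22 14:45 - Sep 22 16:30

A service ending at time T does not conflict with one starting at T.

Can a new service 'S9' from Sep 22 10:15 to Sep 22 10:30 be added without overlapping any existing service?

No — it overlaps S5, S6

S1: ends Sep 21 10:45 at or before S9 starts Sep 22 10:15 → clear.
S2: ends Sep 21 14:30 at or before S9 starts Sep 22 10:15 → clear.
S3: ends Sep 21 18:15 at or before S9 starts Sep 22 10:15 → clear.
S5: starts Sep 22 07:15 before S9 ends Sep 22 10:30, and ends Sep 22 11:00 after S9 starts Sep 22 10:15 → overlap.
S4: ends Sep 22 08:00 at or before S9 starts Sep 22 10:15 → clear.
S6: starts Sep 22 07:30 before S9 ends Sep 22 10:30, and ends Sep 22 12:00 after S9 starts Sep 22 10:15 → overlap.
S7: starts Sep 22 14:45 at or after S9 ends Sep 22 10:30 → clear.
S8: starts Sep 22 16:30 at or after S9 ends Sep 22 10:30 → clear.
S9 overlaps S5, S6.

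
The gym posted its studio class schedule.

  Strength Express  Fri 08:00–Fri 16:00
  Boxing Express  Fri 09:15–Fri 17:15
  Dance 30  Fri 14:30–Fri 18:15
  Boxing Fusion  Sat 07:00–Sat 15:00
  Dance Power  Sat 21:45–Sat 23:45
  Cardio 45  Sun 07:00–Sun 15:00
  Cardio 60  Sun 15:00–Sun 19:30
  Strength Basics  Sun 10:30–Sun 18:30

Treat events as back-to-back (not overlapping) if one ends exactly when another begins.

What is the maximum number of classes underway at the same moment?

3

Sweep the timeline, counting +1 at each start and −1 at each end (ends before starts at a tie):
Fri 08:00 start Strength Express → 1
Fri 09:15 start Boxing Express → 2
Fri 14:30 start Dance 30 → 3
Fri 16:00 end Strength Express → 2
Fri 17:15 end Boxing Express → 1
Fri 18:15 end Dance 30 → 0
Sat 07:00 start Boxing Fusion → 1
Sat 15:00 end Boxing Fusion → 0
Sat 21:45 start Dance Power → 1
Sat 23:45 end Dance Power → 0
Sun 07:00 start Cardio 45 → 1
Sun 10:30 start Strength Basics → 2
Sun 15:00 end Cardio 45 → 1
Sun 15:00 start Cardio 60 → 2
Sun 18:30 end Strength Basics → 1
Sun 19:30 end Cardio 60 → 0
Peak is 3, at Fri 14:30 (Boxing Express, Dance 30, Strength Express).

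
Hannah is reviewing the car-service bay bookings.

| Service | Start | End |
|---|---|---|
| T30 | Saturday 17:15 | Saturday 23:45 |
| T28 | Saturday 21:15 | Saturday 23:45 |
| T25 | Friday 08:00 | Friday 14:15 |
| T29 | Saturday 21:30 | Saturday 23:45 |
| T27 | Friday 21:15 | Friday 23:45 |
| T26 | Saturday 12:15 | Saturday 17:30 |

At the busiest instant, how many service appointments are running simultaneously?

Sweep the timeline, counting +1 at each start and −1 at each end (ends before starts at a tie):
Friday 08:00 start T25 → 1
Friday 14:15 end T25 → 0
Friday 21:15 start T27 → 1
Friday 23:45 end T27 → 0
Saturday 12:15 start T26 → 1
Saturday 17:15 start T30 → 2
Saturday 17:30 end T26 → 1
Saturday 21:15 start T28 → 2
Saturday 21:30 start T29 → 3
Saturday 23:45 end T28 → 2
Saturday 23:45 end T29 → 1
Saturday 23:45 end T30 → 0
Peak is 3, at Saturday 21:30 (T28, T29, T30).

3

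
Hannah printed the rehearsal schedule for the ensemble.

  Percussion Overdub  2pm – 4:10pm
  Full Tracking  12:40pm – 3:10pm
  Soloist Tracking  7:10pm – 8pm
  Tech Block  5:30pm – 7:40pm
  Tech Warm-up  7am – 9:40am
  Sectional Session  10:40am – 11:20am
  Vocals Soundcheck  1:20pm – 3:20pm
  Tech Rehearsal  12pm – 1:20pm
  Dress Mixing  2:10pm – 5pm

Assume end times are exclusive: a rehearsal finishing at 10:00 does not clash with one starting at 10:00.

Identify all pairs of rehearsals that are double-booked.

Sorted by start: Tech Warm-up, Sectional Session, Tech Rehearsal, Full Tracking, Vocals Soundcheck, Percussion Overdub, Dress Mixing, Tech Block, Soloist Tracking.
Sectional Session starts after Tech Warm-up ends, so Tech Warm-up has no further overlaps.
Tech Rehearsal starts after Sectional Session ends, so Sectional Session has no further overlaps.
Full Tracking starts before Tech Rehearsal ends → Tech Rehearsal and Full Tracking overlap.
Vocals Soundcheck starts exactly when Tech Rehearsal ends (back-to-back, no overlap), so Tech Rehearsal has no further overlaps.
Vocals Soundcheck starts before Full Tracking ends → Full Tracking and Vocals Soundcheck overlap.
Percussion Overdub starts before Full Tracking ends → Full Tracking and Percussion Overdub overlap.
Dress Mixing starts before Full Tracking ends → Full Tracking and Dress Mixing overlap.
Tech Block starts after Full Tracking ends, so Full Tracking has no further overlaps.
Percussion Overdub starts before Vocals Soundcheck ends → Vocals Soundcheck and Percussion Overdub overlap.
Dress Mixing starts before Vocals Soundcheck ends → Vocals Soundcheck and Dress Mixing overlap.
Tech Block starts after Vocals Soundcheck ends, so Vocals Soundcheck has no further overlaps.
Dress Mixing starts before Percussion Overdub ends → Percussion Overdub and Dress Mixing overlap.
Tech Block starts after Percussion Overdub ends, so Percussion Overdub has no further overlaps.
Tech Block starts after Dress Mixing ends, so Dress Mixing has no further overlaps.
Soloist Tracking starts before Tech Block ends → Tech Block and Soloist Tracking overlap.

Dress Mixing & Full Tracking, Dress Mixing & Percussion Overdub, Dress Mixing & Vocals Soundcheck, Full Tracking & Percussion Overdub, Full Tracking & Tech Rehearsal, Full Tracking & Vocals Soundcheck, Percussion Overdub & Vocals Soundcheck, Soloist Tracking & Tech Block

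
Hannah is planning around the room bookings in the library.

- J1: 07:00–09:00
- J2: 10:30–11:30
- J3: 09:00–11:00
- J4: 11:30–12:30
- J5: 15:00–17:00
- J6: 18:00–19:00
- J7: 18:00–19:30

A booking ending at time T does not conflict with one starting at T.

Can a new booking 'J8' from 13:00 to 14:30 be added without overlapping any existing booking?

J1: ends 09:00 at or before J8 starts 13:00 → clear.
J3: ends 11:00 at or before J8 starts 13:00 → clear.
J2: ends 11:30 at or before J8 starts 13:00 → clear.
J4: ends 12:30 at or before J8 starts 13:00 → clear.
J5: starts 15:00 at or after J8 ends 14:30 → clear.
J6: starts 18:00 at or after J8 ends 14:30 → clear.
J7: starts 18:00 at or after J8 ends 14:30 → clear.

Yes — the slot is free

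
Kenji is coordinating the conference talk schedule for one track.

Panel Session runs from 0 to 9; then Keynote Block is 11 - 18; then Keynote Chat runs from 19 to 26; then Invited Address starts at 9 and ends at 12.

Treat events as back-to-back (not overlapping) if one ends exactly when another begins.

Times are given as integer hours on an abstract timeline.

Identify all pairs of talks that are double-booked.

Invited Address & Keynote Block

Sorted by start: Panel Session, Invited Address, Keynote Block, Keynote Chat.
Invited Address starts exactly when Panel Session ends (back-to-back, no overlap) — done with Panel Session.
Keynote Block starts before Invited Address ends → Invited Address and Keynote Block overlap.
Keynote Chat starts after Invited Address ends.
Keynote Chat starts after Keynote Block ends.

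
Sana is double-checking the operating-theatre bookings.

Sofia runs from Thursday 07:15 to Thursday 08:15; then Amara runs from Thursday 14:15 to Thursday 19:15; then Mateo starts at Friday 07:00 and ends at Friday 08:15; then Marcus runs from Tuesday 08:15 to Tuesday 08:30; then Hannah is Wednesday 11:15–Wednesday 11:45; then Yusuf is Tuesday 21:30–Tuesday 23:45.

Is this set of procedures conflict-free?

Two intervals overlap when each starts before the other ends.
Sorted by start: Marcus, Yusuf, Hannah, Sofia, Amara, Mateo.
Yusuf starts after Marcus ends, so Marcus has no further overlaps.
Hannah starts after Yusuf ends, so Yusuf has no further overlaps.
Sofia starts after Hannah ends, so Hannah has no further overlaps.
Amara starts after Sofia ends, so Sofia has no further overlaps.
Mateo starts after Amara ends.
Every pair is clear; the schedule has no overlaps.

Yes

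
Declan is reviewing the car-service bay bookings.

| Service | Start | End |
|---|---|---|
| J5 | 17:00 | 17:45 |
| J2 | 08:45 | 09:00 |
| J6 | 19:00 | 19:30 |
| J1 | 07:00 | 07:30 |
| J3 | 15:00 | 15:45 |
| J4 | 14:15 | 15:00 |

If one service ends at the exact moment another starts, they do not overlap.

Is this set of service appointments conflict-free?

Sorted by start: J1, J2, J4, J3, J5, J6.
J2 starts after J1 ends — done with J1.
J4 starts after J2 ends — done with J2.
J3 starts exactly when J4 ends (back-to-back, no overlap) — done with J4.
J5 starts after J3 ends — done with J3.
J6 starts after J5 ends.
Every pair is clear; the schedule has no overlaps.

Yes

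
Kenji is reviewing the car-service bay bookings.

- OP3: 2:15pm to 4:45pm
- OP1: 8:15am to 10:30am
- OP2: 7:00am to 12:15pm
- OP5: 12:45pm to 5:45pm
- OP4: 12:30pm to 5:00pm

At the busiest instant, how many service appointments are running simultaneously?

Walk through starts and ends in time order (an end at T is processed before a start at T):
7:00am start OP2 → 1
8:15am start OP1 → 2
10:30am end OP1 → 1
12:15pm end OP2 → 0
12:30pm start OP4 → 1
12:45pm start OP5 → 2
2:15pm start OP3 → 3
4:45pm end OP3 → 2
5:00pm end OP4 → 1
5:45pm end OP5 → 0
Peak is 3, at 2:15pm (OP3, OP4, OP5).

3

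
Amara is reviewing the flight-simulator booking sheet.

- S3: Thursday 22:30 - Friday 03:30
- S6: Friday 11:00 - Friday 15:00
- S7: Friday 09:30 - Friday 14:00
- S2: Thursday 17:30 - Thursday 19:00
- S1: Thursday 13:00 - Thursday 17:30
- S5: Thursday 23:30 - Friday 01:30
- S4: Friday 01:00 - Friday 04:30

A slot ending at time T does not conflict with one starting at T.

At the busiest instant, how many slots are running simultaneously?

3

Sweep the timeline, counting +1 at each start and −1 at each end (ends before starts at a tie):
Thursday 13:00 start S1 → 1
Thursday 17:30 end S1 → 0
Thursday 17:30 start S2 → 1
Thursday 19:00 end S2 → 0
Thursday 22:30 start S3 → 1
Thursday 23:30 start S5 → 2
Friday 01:00 start S4 → 3
Friday 01:30 end S5 → 2
Friday 03:30 end S3 → 1
Friday 04:30 end S4 → 0
Friday 09:30 start S7 → 1
Friday 11:00 start S6 → 2
Friday 14:00 end S7 → 1
Friday 15:00 end S6 → 0
Peak is 3, at Friday 01:00 (S3, S4, S5).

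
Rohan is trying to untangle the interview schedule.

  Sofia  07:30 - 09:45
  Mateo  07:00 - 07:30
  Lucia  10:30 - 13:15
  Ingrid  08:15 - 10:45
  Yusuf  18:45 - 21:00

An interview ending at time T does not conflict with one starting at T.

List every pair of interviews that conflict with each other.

Ingrid & Lucia, Ingrid & Sofia

Sorted by start: Mateo, Sofia, Ingrid, Lucia, Yusuf.
Sofia starts exactly when Mateo ends (back-to-back, no overlap); Mateo is clear from here.
Ingrid starts before Sofia ends → Sofia and Ingrid overlap.
Lucia starts after Sofia ends; Sofia is clear from here.
Lucia starts before Ingrid ends → Ingrid and Lucia overlap.
Yusuf starts after Ingrid ends.
Yusuf starts after Lucia ends.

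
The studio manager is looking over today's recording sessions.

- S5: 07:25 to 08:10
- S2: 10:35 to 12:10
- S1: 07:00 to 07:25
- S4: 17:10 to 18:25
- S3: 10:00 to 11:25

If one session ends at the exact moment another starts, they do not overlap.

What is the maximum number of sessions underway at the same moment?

2

Sort all start/end points and keep a running count:
07:00 start S1 → 1
07:25 end S1 → 0
07:25 start S5 → 1
08:10 end S5 → 0
10:00 start S3 → 1
10:35 start S2 → 2
11:25 end S3 → 1
12:10 end S2 → 0
17:10 start S4 → 1
18:25 end S4 → 0
Peak is 2, at 10:35 (S2, S3).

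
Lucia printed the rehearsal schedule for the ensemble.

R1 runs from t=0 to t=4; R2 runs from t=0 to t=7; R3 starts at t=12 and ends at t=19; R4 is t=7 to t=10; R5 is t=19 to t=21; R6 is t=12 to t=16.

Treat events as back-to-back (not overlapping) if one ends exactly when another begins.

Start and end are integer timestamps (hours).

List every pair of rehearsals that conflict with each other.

Two intervals overlap when each starts before the other ends.
Sorted by start: R1, R2, R4, R3, R6, R5.
R2 starts before R1 ends → R1 and R2 overlap.
R4 starts after R1 ends; R1 is clear from here.
R4 starts exactly when R2 ends (back-to-back, no overlap); R2 is clear from here.
R3 starts after R4 ends; R4 is clear from here.
R6 starts before R3 ends → R3 and R6 overlap.
R5 starts exactly when R3 ends (back-to-back, no overlap).
R5 starts after R6 ends.

R1 & R2, R3 & R6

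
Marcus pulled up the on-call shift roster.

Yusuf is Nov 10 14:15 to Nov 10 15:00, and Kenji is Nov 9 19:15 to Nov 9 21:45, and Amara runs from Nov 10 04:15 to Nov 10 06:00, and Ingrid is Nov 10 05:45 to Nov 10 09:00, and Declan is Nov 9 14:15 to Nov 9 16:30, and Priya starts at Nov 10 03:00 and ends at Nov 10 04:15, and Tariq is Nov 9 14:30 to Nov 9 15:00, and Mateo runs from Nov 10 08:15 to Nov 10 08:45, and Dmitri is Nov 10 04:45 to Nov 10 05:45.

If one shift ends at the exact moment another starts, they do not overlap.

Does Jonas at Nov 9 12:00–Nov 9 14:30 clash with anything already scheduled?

Yes — it overlaps Declan

Declan: starts Nov 9 14:15 before Jonas ends Nov 9 14:30, and ends Nov 9 16:30 after Jonas starts Nov 9 12:00 → overlap.
Tariq: starts Nov 9 14:30 at or after Jonas ends Nov 9 14:30 → clear.
Kenji: starts Nov 9 19:15 at or after Jonas ends Nov 9 14:30 → clear.
Priya: starts Nov 10 03:00 at or after Jonas ends Nov 9 14:30 → clear.
Amara: starts Nov 10 04:15 at or after Jonas ends Nov 9 14:30 → clear.
Dmitri: starts Nov 10 04:45 at or after Jonas ends Nov 9 14:30 → clear.
Ingrid: starts Nov 10 05:45 at or after Jonas ends Nov 9 14:30 → clear.
Mateo: starts Nov 10 08:15 at or after Jonas ends Nov 9 14:30 → clear.
Yusuf: starts Nov 10 14:15 at or after Jonas ends Nov 9 14:30 → clear.
Jonas overlaps Declan.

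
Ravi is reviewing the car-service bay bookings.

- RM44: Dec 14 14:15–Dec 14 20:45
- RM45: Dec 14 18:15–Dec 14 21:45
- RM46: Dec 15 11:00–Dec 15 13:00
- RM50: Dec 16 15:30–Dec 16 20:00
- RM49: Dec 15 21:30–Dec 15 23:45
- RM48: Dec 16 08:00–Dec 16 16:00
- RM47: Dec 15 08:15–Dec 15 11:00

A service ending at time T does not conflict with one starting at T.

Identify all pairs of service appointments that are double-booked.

Check each pair: they overlap iff neither finishes before the other starts.
Sorted by start: RM44, RM45, RM47, RM46, RM49, RM48, RM50.
RM45 starts before RM44 ends → RM44 and RM45 overlap.
RM47 starts after RM44 ends, so nothing later overlaps RM44 either.
RM47 starts after RM45 ends, so nothing later overlaps RM45 either.
RM46 starts exactly when RM47 ends (back-to-back, no overlap), so nothing later overlaps RM47 either.
RM49 starts after RM46 ends, so nothing later overlaps RM46 either.
RM48 starts after RM49 ends, so nothing later overlaps RM49 either.
RM50 starts before RM48 ends → RM48 and RM50 overlap.

RM44 & RM45, RM48 & RM50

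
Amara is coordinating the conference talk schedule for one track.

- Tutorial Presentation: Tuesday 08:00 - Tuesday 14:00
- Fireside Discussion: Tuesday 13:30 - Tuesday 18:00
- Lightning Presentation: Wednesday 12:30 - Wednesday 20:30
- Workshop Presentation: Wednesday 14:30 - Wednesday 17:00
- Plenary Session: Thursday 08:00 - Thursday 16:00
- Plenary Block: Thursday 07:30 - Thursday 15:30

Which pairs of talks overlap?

Two intervals overlap when each starts before the other ends.
Sorted by start: Tutorial Presentation, Fireside Discussion, Lightning Presentation, Workshop Presentation, Plenary Block, Plenary Session.
Fireside Discussion starts before Tutorial Presentation ends → Tutorial Presentation and Fireside Discussion overlap.
Lightning Presentation starts after Tutorial Presentation ends, so nothing later overlaps Tutorial Presentation either.
Lightning Presentation starts after Fireside Discussion ends, so nothing later overlaps Fireside Discussion either.
Workshop Presentation starts before Lightning Presentation ends → Lightning Presentation and Workshop Presentation overlap.
Plenary Block starts after Lightning Presentation ends, so nothing later overlaps Lightning Presentation either.
Plenary Block starts after Workshop Presentation ends, so nothing later overlaps Workshop Presentation either.
Plenary Session starts before Plenary Block ends → Plenary Block and Plenary Session overlap.

Fireside Discussion & Tutorial Presentation, Lightning Presentation & Workshop Presentation, Plenary Block & Plenary Session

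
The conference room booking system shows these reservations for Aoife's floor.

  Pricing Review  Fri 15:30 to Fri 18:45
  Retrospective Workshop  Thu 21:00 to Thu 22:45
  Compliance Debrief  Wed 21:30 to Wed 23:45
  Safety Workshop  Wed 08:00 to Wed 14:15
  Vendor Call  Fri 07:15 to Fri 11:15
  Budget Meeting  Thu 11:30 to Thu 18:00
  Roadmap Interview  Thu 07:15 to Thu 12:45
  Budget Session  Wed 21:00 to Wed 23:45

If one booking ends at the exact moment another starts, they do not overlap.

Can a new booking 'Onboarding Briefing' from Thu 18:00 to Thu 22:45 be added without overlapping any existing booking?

No — it overlaps Retrospective Workshop

Safety Workshop: ends Wed 14:15 at or before Onboarding Briefing starts Thu 18:00 → clear.
Budget Session: ends Wed 23:45 at or before Onboarding Briefing starts Thu 18:00 → clear.
Compliance Debrief: ends Wed 23:45 at or before Onboarding Briefing starts Thu 18:00 → clear.
Roadmap Interview: ends Thu 12:45 at or before Onboarding Briefing starts Thu 18:00 → clear.
Budget Meeting: ends Thu 18:00 at or before Onboarding Briefing starts Thu 18:00 → clear.
Retrospective Workshop: starts Thu 21:00 before Onboarding Briefing ends Thu 22:45, and ends Thu 22:45 after Onboarding Briefing starts Thu 18:00 → overlap.
Vendor Call: starts Fri 07:15 at or after Onboarding Briefing ends Thu 22:45 → clear.
Pricing Review: starts Fri 15:30 at or after Onboarding Briefing ends Thu 22:45 → clear.
Onboarding Briefing overlaps Retrospective Workshop.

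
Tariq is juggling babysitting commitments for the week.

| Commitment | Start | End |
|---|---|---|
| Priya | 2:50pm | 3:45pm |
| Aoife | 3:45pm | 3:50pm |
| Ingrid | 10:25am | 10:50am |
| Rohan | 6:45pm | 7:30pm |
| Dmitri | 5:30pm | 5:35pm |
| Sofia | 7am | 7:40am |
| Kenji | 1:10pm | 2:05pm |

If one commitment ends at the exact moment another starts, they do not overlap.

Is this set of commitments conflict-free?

Yes

Sorted by start: Sofia, Ingrid, Kenji, Priya, Aoife, Dmitri, Rohan.
Ingrid starts after Sofia ends, so Sofia has no further overlaps.
Kenji starts after Ingrid ends, so Ingrid has no further overlaps.
Priya starts after Kenji ends, so Kenji has no further overlaps.
Aoife starts exactly when Priya ends (back-to-back, no overlap), so Priya has no further overlaps.
Dmitri starts after Aoife ends, so Aoife has no further overlaps.
Rohan starts after Dmitri ends.
Every pair is clear; the schedule has no overlaps.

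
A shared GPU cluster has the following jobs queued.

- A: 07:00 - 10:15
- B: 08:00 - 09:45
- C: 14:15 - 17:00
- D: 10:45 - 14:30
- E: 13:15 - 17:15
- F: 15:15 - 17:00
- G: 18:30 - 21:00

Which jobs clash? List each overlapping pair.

A & B, C & D, C & E, C & F, D & E, E & F

Check each pair: they overlap iff neither finishes before the other starts.
Sorted by start: A, B, D, E, C, F, G.
B starts before A ends → A and B overlap.
D starts after A ends; A is clear from here.
D starts after B ends; B is clear from here.
E starts before D ends → D and E overlap.
C starts before D ends → D and C overlap.
F starts after D ends; D is clear from here.
C starts before E ends → E and C overlap.
F starts before E ends → E and F overlap.
G starts after E ends.
F starts before C ends → C and F overlap.
G starts after C ends.
G starts after F ends.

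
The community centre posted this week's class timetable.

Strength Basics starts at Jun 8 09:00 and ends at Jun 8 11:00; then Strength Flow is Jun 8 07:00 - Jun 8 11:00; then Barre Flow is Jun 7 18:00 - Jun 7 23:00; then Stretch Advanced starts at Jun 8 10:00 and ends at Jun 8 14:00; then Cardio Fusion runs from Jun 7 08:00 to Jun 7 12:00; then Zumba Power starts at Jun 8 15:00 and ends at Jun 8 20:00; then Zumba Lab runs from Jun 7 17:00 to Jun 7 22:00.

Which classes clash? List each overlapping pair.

Barre Flow & Zumba Lab, Strength Basics & Strength Flow, Strength Basics & Stretch Advanced, Strength Flow & Stretch Advanced

Two intervals overlap when each starts before the other ends.
Sorted by start: Cardio Fusion, Zumba Lab, Barre Flow, Strength Flow, Strength Basics, Stretch Advanced, Zumba Power.
Zumba Lab starts after Cardio Fusion ends; Cardio Fusion is clear from here.
Barre Flow starts before Zumba Lab ends → Zumba Lab and Barre Flow overlap.
Strength Flow starts after Zumba Lab ends; Zumba Lab is clear from here.
Strength Flow starts after Barre Flow ends; Barre Flow is clear from here.
Strength Basics starts before Strength Flow ends → Strength Flow and Strength Basics overlap.
Stretch Advanced starts before Strength Flow ends → Strength Flow and Stretch Advanced overlap.
Zumba Power starts after Strength Flow ends.
Stretch Advanced starts before Strength Basics ends → Strength Basics and Stretch Advanced overlap.
Zumba Power starts after Strength Basics ends.
Zumba Power starts after Stretch Advanced ends.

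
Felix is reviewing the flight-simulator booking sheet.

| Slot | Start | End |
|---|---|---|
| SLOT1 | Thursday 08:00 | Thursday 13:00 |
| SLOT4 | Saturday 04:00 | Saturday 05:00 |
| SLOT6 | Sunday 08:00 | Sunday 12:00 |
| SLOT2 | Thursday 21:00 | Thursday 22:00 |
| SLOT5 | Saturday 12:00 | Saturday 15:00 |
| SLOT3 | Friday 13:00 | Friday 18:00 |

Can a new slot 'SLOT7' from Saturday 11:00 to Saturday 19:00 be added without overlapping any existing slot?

SLOT1: ends Thursday 13:00 at or before SLOT7 starts Saturday 11:00 → clear.
SLOT2: ends Thursday 22:00 at or before SLOT7 starts Saturday 11:00 → clear.
SLOT3: ends Friday 18:00 at or before SLOT7 starts Saturday 11:00 → clear.
SLOT4: ends Saturday 05:00 at or before SLOT7 starts Saturday 11:00 → clear.
SLOT5: starts Saturday 12:00 before SLOT7 ends Saturday 19:00, and ends Saturday 15:00 after SLOT7 starts Saturday 11:00 → overlap.
SLOT6: starts Sunday 08:00 at or after SLOT7 ends Saturday 19:00 → clear.
SLOT7 overlaps SLOT5.

No — it overlaps SLOT5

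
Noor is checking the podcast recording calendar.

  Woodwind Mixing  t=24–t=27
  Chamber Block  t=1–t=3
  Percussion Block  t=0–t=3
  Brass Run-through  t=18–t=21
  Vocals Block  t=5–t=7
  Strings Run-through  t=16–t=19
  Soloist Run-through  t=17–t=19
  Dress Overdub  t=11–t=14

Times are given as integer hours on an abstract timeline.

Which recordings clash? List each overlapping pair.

Sorted by start: Percussion Block, Chamber Block, Vocals Block, Dress Overdub, Strings Run-through, Soloist Run-through, Brass Run-through, Woodwind Mixing.
Chamber Block starts before Percussion Block ends → Percussion Block and Chamber Block overlap.
Vocals Block starts after Percussion Block ends — done with Percussion Block.
Vocals Block starts after Chamber Block ends — done with Chamber Block.
Dress Overdub starts after Vocals Block ends — done with Vocals Block.
Strings Run-through starts after Dress Overdub ends — done with Dress Overdub.
Soloist Run-through starts before Strings Run-through ends → Strings Run-through and Soloist Run-through overlap.
Brass Run-through starts before Strings Run-through ends → Strings Run-through and Brass Run-through overlap.
Woodwind Mixing starts after Strings Run-through ends.
Brass Run-through starts before Soloist Run-through ends → Soloist Run-through and Brass Run-through overlap.
Woodwind Mixing starts after Soloist Run-through ends.
Woodwind Mixing starts after Brass Run-through ends.

Brass Run-through & Soloist Run-through, Brass Run-through & Strings Run-through, Chamber Block & Percussion Block, Soloist Run-through & Strings Run-through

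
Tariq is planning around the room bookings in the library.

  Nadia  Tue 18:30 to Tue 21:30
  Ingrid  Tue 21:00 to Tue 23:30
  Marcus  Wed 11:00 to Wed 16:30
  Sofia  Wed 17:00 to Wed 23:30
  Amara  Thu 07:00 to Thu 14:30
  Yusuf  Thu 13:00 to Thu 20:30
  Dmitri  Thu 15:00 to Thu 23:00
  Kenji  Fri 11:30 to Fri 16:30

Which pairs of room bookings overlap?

Amara & Yusuf, Dmitri & Yusuf, Ingrid & Nadia

Two intervals overlap when each starts before the other ends.
Sorted by start: Nadia, Ingrid, Marcus, Sofia, Amara, Yusuf, Dmitri, Kenji.
Ingrid starts before Nadia ends → Nadia and Ingrid overlap.
Marcus starts after Nadia ends; Nadia is clear from here.
Marcus starts after Ingrid ends; Ingrid is clear from here.
Sofia starts after Marcus ends; Marcus is clear from here.
Amara starts after Sofia ends; Sofia is clear from here.
Yusuf starts before Amara ends → Amara and Yusuf overlap.
Dmitri starts after Amara ends; Amara is clear from here.
Dmitri starts before Yusuf ends → Yusuf and Dmitri overlap.
Kenji starts after Yusuf ends.
Kenji starts after Dmitri ends.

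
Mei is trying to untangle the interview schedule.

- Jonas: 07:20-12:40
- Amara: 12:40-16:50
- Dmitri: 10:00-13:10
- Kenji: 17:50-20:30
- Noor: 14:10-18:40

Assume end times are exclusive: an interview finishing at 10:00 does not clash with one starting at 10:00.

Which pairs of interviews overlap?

Sorted by start: Jonas, Dmitri, Amara, Noor, Kenji.
Dmitri starts before Jonas ends → Jonas and Dmitri overlap.
Amara starts exactly when Jonas ends (back-to-back, no overlap), so Jonas has no further overlaps.
Amara starts before Dmitri ends → Dmitri and Amara overlap.
Noor starts after Dmitri ends, so Dmitri has no further overlaps.
Noor starts before Amara ends → Amara and Noor overlap.
Kenji starts after Amara ends.
Kenji starts before Noor ends → Noor and Kenji overlap.

Amara & Dmitri, Amara & Noor, Dmitri & Jonas, Kenji & Noor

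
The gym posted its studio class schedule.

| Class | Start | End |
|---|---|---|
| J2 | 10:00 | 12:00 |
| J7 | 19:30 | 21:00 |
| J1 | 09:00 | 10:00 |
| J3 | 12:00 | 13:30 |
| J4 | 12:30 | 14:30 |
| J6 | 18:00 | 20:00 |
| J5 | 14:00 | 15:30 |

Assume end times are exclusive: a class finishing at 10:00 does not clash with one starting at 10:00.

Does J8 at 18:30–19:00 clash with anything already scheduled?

Yes — it overlaps J6

J1: ends 10:00 at or before J8 starts 18:30 → clear.
J2: ends 12:00 at or before J8 starts 18:30 → clear.
J3: ends 13:30 at or before J8 starts 18:30 → clear.
J4: ends 14:30 at or before J8 starts 18:30 → clear.
J5: ends 15:30 at or before J8 starts 18:30 → clear.
J6: starts 18:00 before J8 ends 19:00, and ends 20:00 after J8 starts 18:30 → overlap.
J7: starts 19:30 at or after J8 ends 19:00 → clear.
J8 overlaps J6.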